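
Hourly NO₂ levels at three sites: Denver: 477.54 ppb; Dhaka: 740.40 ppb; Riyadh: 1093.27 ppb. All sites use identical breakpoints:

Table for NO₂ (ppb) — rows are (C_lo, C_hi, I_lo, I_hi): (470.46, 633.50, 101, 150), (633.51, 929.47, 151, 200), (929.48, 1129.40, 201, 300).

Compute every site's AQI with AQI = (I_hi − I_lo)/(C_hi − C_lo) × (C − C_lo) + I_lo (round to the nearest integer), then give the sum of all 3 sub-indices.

Denver 477.54: bracket 470.46–633.50 → index 101–150; slope 49/163.04, offset 7.08.
AQI = 101 + 49/163.04·7.08 ≈ 103.13 ⇒ 103.
Dhaka: 740.40 lies in 633.51–929.47, so I_lo=151, I_hi=200, C_lo=633.51, C_hi=929.47.
(200−151)/(929.47−633.51) × (740.40−633.51) + 151 = 49/295.96 × 106.89 + 151 ≈ 168.70 → 169.
Riyadh: row 929.48–1129.40 (AQI 201–300). (300−201)·(1093.27−929.48)/(1129.40−929.48) + 201 = 99·163.79/199.92 + 201 ≈ 282.11 → 282.
AQIs: Denver=103, Dhaka=169, Riyadh=282. Sum = 103 + 169 + 282 = 554.

554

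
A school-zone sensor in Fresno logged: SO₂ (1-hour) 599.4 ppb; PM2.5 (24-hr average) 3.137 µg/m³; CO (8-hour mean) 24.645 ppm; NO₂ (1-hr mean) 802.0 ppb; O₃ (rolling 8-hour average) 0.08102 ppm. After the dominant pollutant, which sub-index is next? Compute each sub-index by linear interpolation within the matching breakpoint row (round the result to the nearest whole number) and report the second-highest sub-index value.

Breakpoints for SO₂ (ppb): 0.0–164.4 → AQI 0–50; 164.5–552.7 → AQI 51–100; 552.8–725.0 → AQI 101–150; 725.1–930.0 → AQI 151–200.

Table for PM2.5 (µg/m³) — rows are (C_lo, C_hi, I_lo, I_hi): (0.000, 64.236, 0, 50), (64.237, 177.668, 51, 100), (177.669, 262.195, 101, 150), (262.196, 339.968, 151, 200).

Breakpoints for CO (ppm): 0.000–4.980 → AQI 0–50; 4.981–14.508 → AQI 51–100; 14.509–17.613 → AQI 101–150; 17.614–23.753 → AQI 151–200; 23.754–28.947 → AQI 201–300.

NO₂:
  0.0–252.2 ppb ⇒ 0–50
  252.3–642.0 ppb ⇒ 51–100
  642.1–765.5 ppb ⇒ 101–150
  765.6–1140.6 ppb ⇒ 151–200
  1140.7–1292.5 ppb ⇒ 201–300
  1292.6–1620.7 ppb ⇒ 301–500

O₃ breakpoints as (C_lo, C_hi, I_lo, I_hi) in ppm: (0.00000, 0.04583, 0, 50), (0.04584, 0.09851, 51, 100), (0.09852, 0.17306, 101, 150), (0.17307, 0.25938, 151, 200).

156

SO₂: 599.4 lies in 552.8–725.0, so I_lo=101, I_hi=150, C_lo=552.8, C_hi=725.0.
(150−101)/(725.0−552.8) × (599.4−552.8) + 101 = 49/172.2 × 46.6 + 101 ≈ 114.26 → 114.
PM2.5 3.137: bracket 0.000–64.236 → index 0–50; slope 50/64.236, offset 3.137.
AQI = 0 + 50/64.236·3.137 ≈ 2.44 ⇒ 2.
CO: row 23.754–28.947 (AQI 201–300). (300−201)·(24.645−23.754)/(28.947−23.754) + 201 = 99·0.891/5.193 + 201 ≈ 217.99 → 218.
NO₂: 802.0 lies in 765.6–1140.6, so I_lo=151, I_hi=200, C_lo=765.6, C_hi=1140.6.
(200−151)/(1140.6−765.6) × (802.0−765.6) + 151 = 49/375.0 × 36.4 + 151 ≈ 155.76 → 156.
O₃ 0.08102: bracket 0.04584–0.09851 → index 51–100; slope 49/0.05267, offset 0.03518.
AQI = 51 + 49/0.05267·0.03518 ≈ 83.73 ⇒ 84.
Sub-indices: SO₂→114, PM2.5→2, CO→218, NO₂→156, O₃→84. Ranked high→low: 218, 156, 114, 84, 2. Second-highest sub-index = 156.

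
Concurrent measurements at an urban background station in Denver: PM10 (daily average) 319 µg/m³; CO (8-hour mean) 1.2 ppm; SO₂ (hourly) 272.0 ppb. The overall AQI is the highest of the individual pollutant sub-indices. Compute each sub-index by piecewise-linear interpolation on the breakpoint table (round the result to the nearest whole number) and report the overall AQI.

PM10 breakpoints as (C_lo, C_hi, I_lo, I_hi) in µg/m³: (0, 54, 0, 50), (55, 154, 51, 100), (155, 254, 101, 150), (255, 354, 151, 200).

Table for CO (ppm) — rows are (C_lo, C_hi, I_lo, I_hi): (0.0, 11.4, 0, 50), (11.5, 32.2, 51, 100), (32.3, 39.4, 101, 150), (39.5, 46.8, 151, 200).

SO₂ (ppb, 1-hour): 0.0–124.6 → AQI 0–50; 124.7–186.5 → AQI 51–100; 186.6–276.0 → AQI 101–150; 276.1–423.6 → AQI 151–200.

183

PM10: row 255–354 (AQI 151–200). (200−151)·(319−255)/(354−255) + 151 = 49·64/99 + 151 ≈ 182.68 → 183.
CO: 1.2 lies in 0.0–11.4, so I_lo=0, I_hi=50, C_lo=0.0, C_hi=11.4.
(50−0)/(11.4−0.0) × (1.2−0.0) + 0 = 50/11.4 × 1.2 + 0 ≈ 5.26 → 5.
SO₂ 272.0: bracket 186.6–276.0 → index 101–150; slope 49/89.4, offset 85.4.
AQI = 101 + 49/89.4·85.4 ≈ 147.81 ⇒ 148.
Sub-indices: PM10→183, CO→5, SO₂→148. Overall AQI = max = 183; dominant pollutant is PM10.
AQI 183: Unhealthy.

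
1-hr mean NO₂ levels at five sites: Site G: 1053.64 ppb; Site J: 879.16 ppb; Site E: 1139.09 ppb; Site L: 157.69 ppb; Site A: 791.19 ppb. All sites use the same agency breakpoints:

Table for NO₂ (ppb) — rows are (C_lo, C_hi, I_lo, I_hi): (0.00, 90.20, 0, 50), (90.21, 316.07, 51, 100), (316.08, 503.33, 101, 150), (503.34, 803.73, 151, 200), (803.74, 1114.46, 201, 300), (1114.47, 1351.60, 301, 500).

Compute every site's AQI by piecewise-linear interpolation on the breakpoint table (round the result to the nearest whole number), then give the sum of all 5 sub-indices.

Site G: 1053.64 lies in 803.74–1114.46, so I_lo=201, I_hi=300, C_lo=803.74, C_hi=1114.46.
(300−201)/(1114.46−803.74) × (1053.64−803.74) + 201 = 99/310.72 × 249.90 + 201 ≈ 280.62 → 281.
Site J: 879.16 lies in 803.74–1114.46, so I_lo=201, I_hi=300, C_lo=803.74, C_hi=1114.46.
(300−201)/(1114.46−803.74) × (879.16−803.74) + 201 = 99/310.72 × 75.42 + 201 ≈ 225.03 → 225.
Site E: row 1114.47–1351.60 (AQI 301–500). (500−301)·(1139.09−1114.47)/(1351.60−1114.47) + 301 = 199·24.62/237.13 + 301 ≈ 321.66 → 322.
Site L: row 90.21–316.07 (AQI 51–100). (100−51)·(157.69−90.21)/(316.07−90.21) + 51 = 49·67.48/225.86 + 51 ≈ 65.64 → 66.
Site A: row 503.34–803.73 (AQI 151–200). (200−151)·(791.19−503.34)/(803.73−503.34) + 151 = 49·287.85/300.39 + 151 ≈ 197.95 → 198.
AQIs: Site G=281, Site J=225, Site E=322, Site L=66, Site A=198. Sum = 281 + 225 + 322 + 66 + 198 = 1092.

1092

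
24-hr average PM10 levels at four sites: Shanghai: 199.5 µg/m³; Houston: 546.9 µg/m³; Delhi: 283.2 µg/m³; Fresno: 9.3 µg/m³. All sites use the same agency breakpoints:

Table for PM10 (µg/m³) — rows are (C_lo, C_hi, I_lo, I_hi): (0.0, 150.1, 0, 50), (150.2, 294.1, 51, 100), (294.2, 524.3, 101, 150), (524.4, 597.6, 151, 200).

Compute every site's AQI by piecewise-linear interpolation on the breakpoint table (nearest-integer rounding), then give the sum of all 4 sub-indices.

333

Shanghai 199.5: bracket 150.2–294.1 → index 51–100; slope 49/143.9, offset 49.3.
AQI = 51 + 49/143.9·49.3 ≈ 67.79 ⇒ 68.
Houston 546.9: bracket 524.4–597.6 → index 151–200; slope 49/73.2, offset 22.5.
AQI = 151 + 49/73.2·22.5 ≈ 166.06 ⇒ 166.
Delhi: 283.2 lies in 150.2–294.1, so I_lo=51, I_hi=100, C_lo=150.2, C_hi=294.1.
(100−51)/(294.1−150.2) × (283.2−150.2) + 51 = 49/143.9 × 133.0 + 51 ≈ 96.29 → 96.
Fresno: 9.3 ∈ [0.0, 150.1] ↔ index [0, 50].
0 + (9.3−0.0)·(50−0)/(150.1−0.0) = 0 + 9.3·50/150.1 ≈ 3.10, so AQI = 3.
AQIs: Shanghai=68, Houston=166, Delhi=96, Fresno=3. Sum = 68 + 166 + 96 + 3 = 333.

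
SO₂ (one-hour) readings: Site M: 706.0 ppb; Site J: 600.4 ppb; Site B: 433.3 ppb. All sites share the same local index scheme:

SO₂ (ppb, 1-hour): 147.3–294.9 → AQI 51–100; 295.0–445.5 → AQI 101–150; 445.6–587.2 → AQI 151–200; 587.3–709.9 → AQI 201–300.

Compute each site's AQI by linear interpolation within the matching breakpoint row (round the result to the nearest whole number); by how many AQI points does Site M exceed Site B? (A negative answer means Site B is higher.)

Site M: row 587.3–709.9 (AQI 201–300). (300−201)·(706.0−587.3)/(709.9−587.3) + 201 = 99·118.7/122.6 + 201 ≈ 296.85 → 297.
Site J 600.4: bracket 587.3–709.9 → index 201–300; slope 99/122.6, offset 13.1.
AQI = 201 + 99/122.6·13.1 ≈ 211.58 ⇒ 212.
Site B: row 295.0–445.5 (AQI 101–150). (150−101)·(433.3−295.0)/(445.5−295.0) + 101 = 49·138.3/150.5 + 101 ≈ 146.03 → 146.
AQIs: Site M=297, Site J=212, Site B=146. Site M (297) − Site B (146) = 151.

151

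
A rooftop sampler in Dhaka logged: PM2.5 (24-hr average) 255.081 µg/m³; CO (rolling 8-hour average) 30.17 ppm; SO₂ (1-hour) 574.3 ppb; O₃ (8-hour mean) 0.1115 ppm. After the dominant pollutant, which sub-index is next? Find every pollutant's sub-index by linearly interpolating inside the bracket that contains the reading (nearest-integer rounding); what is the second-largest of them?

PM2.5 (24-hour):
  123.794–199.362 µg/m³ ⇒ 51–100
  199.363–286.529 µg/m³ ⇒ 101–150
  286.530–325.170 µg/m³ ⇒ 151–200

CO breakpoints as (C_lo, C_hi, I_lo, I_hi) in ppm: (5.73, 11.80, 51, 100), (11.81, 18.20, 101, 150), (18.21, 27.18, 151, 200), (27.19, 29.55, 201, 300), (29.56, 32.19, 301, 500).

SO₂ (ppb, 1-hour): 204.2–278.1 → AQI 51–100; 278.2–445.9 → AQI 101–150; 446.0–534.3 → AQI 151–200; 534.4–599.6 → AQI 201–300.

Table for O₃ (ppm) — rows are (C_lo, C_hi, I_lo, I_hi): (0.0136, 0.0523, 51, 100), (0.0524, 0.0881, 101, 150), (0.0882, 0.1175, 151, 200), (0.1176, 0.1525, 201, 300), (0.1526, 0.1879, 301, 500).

262

PM2.5: 255.081 ∈ [199.363, 286.529] ↔ index [101, 150].
101 + (255.081−199.363)·(150−101)/(286.529−199.363) = 101 + 55.718·49/87.166 ≈ 132.32, so AQI = 132.
CO: row 29.56–32.19 (AQI 301–500). (500−301)·(30.17−29.56)/(32.19−29.56) + 301 = 199·0.61/2.63 + 301 ≈ 347.16 → 347.
SO₂ 574.3: bracket 534.4–599.6 → index 201–300; slope 99/65.2, offset 39.9.
AQI = 201 + 99/65.2·39.9 ≈ 261.58 ⇒ 262.
O₃ 0.1115: bracket 0.0882–0.1175 → index 151–200; slope 49/0.0293, offset 0.0233.
AQI = 151 + 49/0.0293·0.0233 ≈ 189.97 ⇒ 190.
Sub-indices: PM2.5→132, CO→347, SO₂→262, O₃→190. Ranked high→low: 347, 262, 190, 132. Second-highest sub-index = 262.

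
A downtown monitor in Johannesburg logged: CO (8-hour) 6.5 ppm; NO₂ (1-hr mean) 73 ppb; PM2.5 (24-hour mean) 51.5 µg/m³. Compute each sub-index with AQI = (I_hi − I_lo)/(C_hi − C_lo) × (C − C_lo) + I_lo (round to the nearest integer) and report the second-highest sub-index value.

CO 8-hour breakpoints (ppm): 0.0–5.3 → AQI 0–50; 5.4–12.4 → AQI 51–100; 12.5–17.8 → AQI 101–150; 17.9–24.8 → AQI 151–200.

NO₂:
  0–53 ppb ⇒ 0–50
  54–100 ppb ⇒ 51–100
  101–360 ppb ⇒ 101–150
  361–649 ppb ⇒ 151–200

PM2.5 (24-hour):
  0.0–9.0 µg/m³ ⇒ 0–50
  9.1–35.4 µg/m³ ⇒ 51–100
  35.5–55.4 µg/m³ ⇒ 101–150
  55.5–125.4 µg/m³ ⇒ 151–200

CO 6.5: bracket 5.4–12.4 → index 51–100; slope 49/7.0, offset 1.1.
AQI = 51 + 49/7.0·1.1 ≈ 58.70 ⇒ 59.
NO₂: 73 lies in 54–100, so I_lo=51, I_hi=100, C_lo=54, C_hi=100.
(100−51)/(100−54) × (73−54) + 51 = 49/46 × 19 + 51 ≈ 71.24 → 71.
PM2.5: row 35.5–55.4 (AQI 101–150). (150−101)·(51.5−35.5)/(55.4−35.5) + 101 = 49·16.0/19.9 + 101 ≈ 140.40 → 140.
Sub-indices: CO→59, NO₂→71, PM2.5→140. Ranked high→low: 140, 71, 59. Second-highest sub-index = 71.

71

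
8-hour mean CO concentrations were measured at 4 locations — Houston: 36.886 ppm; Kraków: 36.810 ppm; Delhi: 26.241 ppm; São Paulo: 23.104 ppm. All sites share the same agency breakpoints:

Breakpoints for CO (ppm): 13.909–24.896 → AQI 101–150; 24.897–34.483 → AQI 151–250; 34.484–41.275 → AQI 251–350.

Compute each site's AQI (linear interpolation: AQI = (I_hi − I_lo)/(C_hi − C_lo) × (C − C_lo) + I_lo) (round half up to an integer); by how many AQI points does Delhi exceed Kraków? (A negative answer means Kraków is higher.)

-120

Houston: 36.886 ∈ [34.484, 41.275] ↔ index [251, 350].
251 + (36.886−34.484)·(350−251)/(41.275−34.484) = 251 + 2.402·99/6.791 ≈ 286.02, so AQI = 286.
Kraków 36.810: bracket 34.484–41.275 → index 251–350; slope 99/6.791, offset 2.326.
AQI = 251 + 99/6.791·2.326 ≈ 284.91 ⇒ 285.
Delhi: 26.241 lies in 24.897–34.483, so I_lo=151, I_hi=250, C_lo=24.897, C_hi=34.483.
(250−151)/(34.483−24.897) × (26.241−24.897) + 151 = 99/9.586 × 1.344 + 151 ≈ 164.88 → 165.
São Paulo: row 13.909–24.896 (AQI 101–150). (150−101)·(23.104−13.909)/(24.896−13.909) + 101 = 49·9.195/10.987 + 101 ≈ 142.01 → 142.
AQIs: Houston=286, Kraków=285, Delhi=165, São Paulo=142. Delhi (165) − Kraków (285) = -120.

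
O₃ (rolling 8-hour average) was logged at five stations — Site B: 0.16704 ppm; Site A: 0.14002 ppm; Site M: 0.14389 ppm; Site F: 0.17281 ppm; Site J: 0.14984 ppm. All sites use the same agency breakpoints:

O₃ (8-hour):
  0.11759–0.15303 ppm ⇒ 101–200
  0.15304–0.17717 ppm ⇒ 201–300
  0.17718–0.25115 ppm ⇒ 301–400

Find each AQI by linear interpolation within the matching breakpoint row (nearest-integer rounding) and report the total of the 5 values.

Site B: 0.16704 lies in 0.15304–0.17717, so I_lo=201, I_hi=300, C_lo=0.15304, C_hi=0.17717.
(300−201)/(0.17717−0.15304) × (0.16704−0.15304) + 201 = 99/0.02413 × 0.01400 + 201 ≈ 258.44 → 258.
Site A: 0.14002 lies in 0.11759–0.15303, so I_lo=101, I_hi=200, C_lo=0.11759, C_hi=0.15303.
(200−101)/(0.15303−0.11759) × (0.14002−0.11759) + 101 = 99/0.03544 × 0.02243 + 101 ≈ 163.66 → 164.
Site M 0.14389: bracket 0.11759–0.15303 → index 101–200; slope 99/0.03544, offset 0.02630.
AQI = 101 + 99/0.03544·0.02630 ≈ 174.47 ⇒ 174.
Site F: 0.17281 ∈ [0.15304, 0.17717] ↔ index [201, 300].
201 + (0.17281−0.15304)·(300−201)/(0.17717−0.15304) = 201 + 0.01977·99/0.02413 ≈ 282.11, so AQI = 282.
Site J: 0.14984 lies in 0.11759–0.15303, so I_lo=101, I_hi=200, C_lo=0.11759, C_hi=0.15303.
(200−101)/(0.15303−0.11759) × (0.14984−0.11759) + 101 = 99/0.03544 × 0.03225 + 101 ≈ 191.09 → 191.
AQIs: Site B=258, Site A=164, Site M=174, Site F=282, Site J=191. Sum = 258 + 164 + 174 + 282 + 191 = 1069.

1069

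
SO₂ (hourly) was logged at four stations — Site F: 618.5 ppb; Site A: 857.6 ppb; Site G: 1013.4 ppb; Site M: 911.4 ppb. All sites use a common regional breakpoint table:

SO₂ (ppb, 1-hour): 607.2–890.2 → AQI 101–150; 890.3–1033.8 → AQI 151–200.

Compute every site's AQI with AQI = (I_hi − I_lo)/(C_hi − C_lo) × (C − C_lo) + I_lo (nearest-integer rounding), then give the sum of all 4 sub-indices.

Site F 618.5: bracket 607.2–890.2 → index 101–150; slope 49/283.0, offset 11.3.
AQI = 101 + 49/283.0·11.3 ≈ 102.96 ⇒ 103.
Site A: 857.6 ∈ [607.2, 890.2] ↔ index [101, 150].
101 + (857.6−607.2)·(150−101)/(890.2−607.2) = 101 + 250.4·49/283.0 ≈ 144.36, so AQI = 144.
Site G: row 890.3–1033.8 (AQI 151–200). (200−151)·(1013.4−890.3)/(1033.8−890.3) + 151 = 49·123.1/143.5 + 151 ≈ 193.03 → 193.
Site M: 911.4 ∈ [890.3, 1033.8] ↔ index [151, 200].
151 + (911.4−890.3)·(200−151)/(1033.8−890.3) = 151 + 21.1·49/143.5 ≈ 158.20, so AQI = 158.
AQIs: Site F=103, Site A=144, Site G=193, Site M=158. Sum = 103 + 144 + 193 + 158 = 598.

598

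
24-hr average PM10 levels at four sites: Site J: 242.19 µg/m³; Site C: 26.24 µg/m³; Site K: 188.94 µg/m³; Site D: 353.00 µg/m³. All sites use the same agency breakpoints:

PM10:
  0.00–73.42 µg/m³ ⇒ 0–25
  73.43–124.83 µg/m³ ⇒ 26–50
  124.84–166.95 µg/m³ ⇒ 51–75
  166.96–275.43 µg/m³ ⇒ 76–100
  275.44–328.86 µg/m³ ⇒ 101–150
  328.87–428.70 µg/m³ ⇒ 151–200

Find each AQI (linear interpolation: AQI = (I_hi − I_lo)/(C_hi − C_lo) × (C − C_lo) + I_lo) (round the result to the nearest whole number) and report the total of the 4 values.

346

Site J: 242.19 lies in 166.96–275.43, so I_lo=76, I_hi=100, C_lo=166.96, C_hi=275.43.
(100−76)/(275.43−166.96) × (242.19−166.96) + 76 = 24/108.47 × 75.23 + 76 ≈ 92.65 → 93.
Site C: 26.24 ∈ [0.00, 73.42] ↔ index [0, 25].
0 + (26.24−0.00)·(25−0)/(73.42−0.00) = 0 + 26.24·25/73.42 ≈ 8.93, so AQI = 9.
Site K 188.94: bracket 166.96–275.43 → index 76–100; slope 24/108.47, offset 21.98.
AQI = 76 + 24/108.47·21.98 ≈ 80.86 ⇒ 81.
Site D: row 328.87–428.70 (AQI 151–200). (200−151)·(353.00−328.87)/(428.70−328.87) + 151 = 49·24.13/99.83 + 151 ≈ 162.84 → 163.
AQIs: Site J=93, Site C=9, Site K=81, Site D=163. Sum = 93 + 9 + 81 + 163 = 346.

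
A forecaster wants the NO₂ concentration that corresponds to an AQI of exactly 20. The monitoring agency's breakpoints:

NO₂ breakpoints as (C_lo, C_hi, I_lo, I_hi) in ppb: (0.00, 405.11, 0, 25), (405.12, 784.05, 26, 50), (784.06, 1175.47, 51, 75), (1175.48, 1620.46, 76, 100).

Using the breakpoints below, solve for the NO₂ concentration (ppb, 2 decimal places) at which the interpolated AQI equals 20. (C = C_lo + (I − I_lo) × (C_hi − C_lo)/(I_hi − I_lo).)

AQI 20 lies in the 0–25 band, which corresponds to 0.00–405.11 ppb.
C = 0.00 + (20−0)×(405.11−0.00)/(25−0) = 0.00 + 20×405.11/25 ≈ 324.0880 ppb → 324.09 ppb to 2 dp.

324.09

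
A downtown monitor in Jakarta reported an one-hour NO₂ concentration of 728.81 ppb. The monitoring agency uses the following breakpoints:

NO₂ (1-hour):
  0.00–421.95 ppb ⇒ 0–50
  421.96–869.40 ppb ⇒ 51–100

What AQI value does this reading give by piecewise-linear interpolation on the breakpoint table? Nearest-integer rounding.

NO₂: row 421.96–869.40 (AQI 51–100). (100−51)·(728.81−421.96)/(869.40−421.96) + 51 = 49·306.85/447.44 + 51 ≈ 84.60 → 85.
AQI 85 falls in the Moderate category.

85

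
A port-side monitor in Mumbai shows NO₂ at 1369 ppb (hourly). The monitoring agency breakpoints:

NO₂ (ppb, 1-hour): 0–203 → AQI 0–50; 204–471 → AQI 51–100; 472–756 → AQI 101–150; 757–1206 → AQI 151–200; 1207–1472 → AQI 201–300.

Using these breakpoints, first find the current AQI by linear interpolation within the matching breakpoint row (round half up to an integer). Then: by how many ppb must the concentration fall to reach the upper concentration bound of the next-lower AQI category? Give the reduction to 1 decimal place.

NO₂ 1369: bracket 1207–1472 → index 201–300; slope 99/265, offset 162.
AQI = 201 + 99/265·162 ≈ 261.52 ⇒ 262.
Current AQI 262 is in the Very Unhealthy range (201–300). The next-lower category tops out at AQI 200, whose upper concentration bound is 1206 ppb.
Reduction needed = 1369 − 1206 = 163.0 ppb.

163.0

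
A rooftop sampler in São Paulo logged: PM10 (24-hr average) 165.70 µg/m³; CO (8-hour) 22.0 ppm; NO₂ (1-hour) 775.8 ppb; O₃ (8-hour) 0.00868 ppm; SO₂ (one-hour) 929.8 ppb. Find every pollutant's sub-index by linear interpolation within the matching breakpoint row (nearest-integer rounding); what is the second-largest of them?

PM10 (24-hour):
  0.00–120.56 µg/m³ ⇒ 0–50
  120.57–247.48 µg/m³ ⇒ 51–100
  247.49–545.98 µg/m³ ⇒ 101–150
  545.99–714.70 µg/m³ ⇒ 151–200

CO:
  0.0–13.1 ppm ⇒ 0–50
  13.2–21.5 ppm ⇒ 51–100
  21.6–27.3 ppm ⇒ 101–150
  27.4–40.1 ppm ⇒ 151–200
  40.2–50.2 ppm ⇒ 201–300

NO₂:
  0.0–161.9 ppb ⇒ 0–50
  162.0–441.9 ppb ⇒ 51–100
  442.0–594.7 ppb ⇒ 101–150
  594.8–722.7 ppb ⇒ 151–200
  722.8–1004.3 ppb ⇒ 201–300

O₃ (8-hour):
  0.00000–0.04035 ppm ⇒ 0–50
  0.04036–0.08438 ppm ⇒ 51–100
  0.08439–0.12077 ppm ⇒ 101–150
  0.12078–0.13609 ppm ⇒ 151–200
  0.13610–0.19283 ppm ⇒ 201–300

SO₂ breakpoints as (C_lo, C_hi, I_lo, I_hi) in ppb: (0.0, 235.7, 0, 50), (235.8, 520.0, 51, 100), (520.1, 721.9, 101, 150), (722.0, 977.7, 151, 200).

PM10 165.70: bracket 120.57–247.48 → index 51–100; slope 49/126.91, offset 45.13.
AQI = 51 + 49/126.91·45.13 ≈ 68.42 ⇒ 68.
CO 22.0: bracket 21.6–27.3 → index 101–150; slope 49/5.7, offset 0.4.
AQI = 101 + 49/5.7·0.4 ≈ 104.44 ⇒ 104.
NO₂: row 722.8–1004.3 (AQI 201–300). (300−201)·(775.8−722.8)/(1004.3−722.8) + 201 = 99·53.0/281.5 + 201 ≈ 219.64 → 220.
O₃: row 0.00000–0.04035 (AQI 0–50). (50−0)·(0.00868−0.00000)/(0.04035−0.00000) + 0 = 50·0.00868/0.04035 + 0 ≈ 10.76 → 11.
SO₂: 929.8 lies in 722.0–977.7, so I_lo=151, I_hi=200, C_lo=722.0, C_hi=977.7.
(200−151)/(977.7−722.0) × (929.8−722.0) + 151 = 49/255.7 × 207.8 + 151 ≈ 190.82 → 191.
Sub-indices: PM10→68, CO→104, NO₂→220, O₃→11, SO₂→191. Ranked high→low: 220, 191, 104, 68, 11. Second-highest sub-index = 191.

191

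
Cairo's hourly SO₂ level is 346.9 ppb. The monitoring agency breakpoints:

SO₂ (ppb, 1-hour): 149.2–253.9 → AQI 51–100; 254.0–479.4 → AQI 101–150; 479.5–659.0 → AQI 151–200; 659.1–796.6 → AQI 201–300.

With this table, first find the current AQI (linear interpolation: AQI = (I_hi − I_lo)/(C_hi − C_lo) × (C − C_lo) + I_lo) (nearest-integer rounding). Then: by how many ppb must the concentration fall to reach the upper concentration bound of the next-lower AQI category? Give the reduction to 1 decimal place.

93.0

SO₂: 346.9 lies in 254.0–479.4, so I_lo=101, I_hi=150, C_lo=254.0, C_hi=479.4.
(150−101)/(479.4−254.0) × (346.9−254.0) + 101 = 49/225.4 × 92.9 + 101 ≈ 121.20 → 121.
Current AQI 121 is in the Unhealthy for Sensitive Groups range (101–150). The next-lower category tops out at AQI 100, whose upper concentration bound is 253.9 ppb.
Reduction needed = 346.9 − 253.9 = 93.0 ppb.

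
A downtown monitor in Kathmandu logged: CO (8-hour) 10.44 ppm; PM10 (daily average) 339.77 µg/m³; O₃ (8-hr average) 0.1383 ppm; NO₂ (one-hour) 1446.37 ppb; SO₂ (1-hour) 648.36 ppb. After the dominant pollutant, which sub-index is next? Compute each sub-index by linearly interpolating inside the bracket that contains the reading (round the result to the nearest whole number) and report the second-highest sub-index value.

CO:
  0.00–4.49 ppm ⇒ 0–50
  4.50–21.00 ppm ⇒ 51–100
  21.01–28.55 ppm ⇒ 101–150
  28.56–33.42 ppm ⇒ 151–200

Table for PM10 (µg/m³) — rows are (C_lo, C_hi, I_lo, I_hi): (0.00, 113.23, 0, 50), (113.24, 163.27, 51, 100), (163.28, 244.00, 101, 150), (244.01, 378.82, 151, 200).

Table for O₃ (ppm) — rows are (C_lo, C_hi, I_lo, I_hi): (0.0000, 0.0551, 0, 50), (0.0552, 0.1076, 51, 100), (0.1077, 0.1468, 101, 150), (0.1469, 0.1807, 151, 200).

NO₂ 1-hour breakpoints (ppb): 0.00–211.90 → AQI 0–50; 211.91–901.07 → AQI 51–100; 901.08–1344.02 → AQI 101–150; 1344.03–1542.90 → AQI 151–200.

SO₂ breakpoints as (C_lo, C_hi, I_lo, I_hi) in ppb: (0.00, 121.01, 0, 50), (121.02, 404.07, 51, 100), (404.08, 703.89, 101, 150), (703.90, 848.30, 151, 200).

176

CO: 10.44 ∈ [4.50, 21.00] ↔ index [51, 100].
51 + (10.44−4.50)·(100−51)/(21.00−4.50) = 51 + 5.94·49/16.50 ≈ 68.64, so AQI = 69.
PM10: 339.77 lies in 244.01–378.82, so I_lo=151, I_hi=200, C_lo=244.01, C_hi=378.82.
(200−151)/(378.82−244.01) × (339.77−244.01) + 151 = 49/134.81 × 95.76 + 151 ≈ 185.81 → 186.
O₃: row 0.1077–0.1468 (AQI 101–150). (150−101)·(0.1383−0.1077)/(0.1468−0.1077) + 101 = 49·0.0306/0.0391 + 101 ≈ 139.35 → 139.
NO₂: 1446.37 ∈ [1344.03, 1542.90] ↔ index [151, 200].
151 + (1446.37−1344.03)·(200−151)/(1542.90−1344.03) = 151 + 102.34·49/198.87 ≈ 176.22, so AQI = 176.
SO₂: row 404.08–703.89 (AQI 101–150). (150−101)·(648.36−404.08)/(703.89−404.08) + 101 = 49·244.28/299.81 + 101 ≈ 140.92 → 141.
Sub-indices: CO→69, PM10→186, O₃→139, NO₂→176, SO₂→141. Ranked high→low: 186, 176, 141, 139, 69. Second-highest sub-index = 176.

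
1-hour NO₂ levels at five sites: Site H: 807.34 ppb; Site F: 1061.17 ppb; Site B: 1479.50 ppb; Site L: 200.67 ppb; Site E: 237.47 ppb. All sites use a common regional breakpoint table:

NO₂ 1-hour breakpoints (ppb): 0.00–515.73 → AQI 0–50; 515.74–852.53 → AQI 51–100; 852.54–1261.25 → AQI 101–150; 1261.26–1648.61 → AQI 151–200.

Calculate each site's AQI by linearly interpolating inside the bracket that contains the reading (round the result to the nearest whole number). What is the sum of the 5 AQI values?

Site H: 807.34 ∈ [515.74, 852.53] ↔ index [51, 100].
51 + (807.34−515.74)·(100−51)/(852.53−515.74) = 51 + 291.60·49/336.79 ≈ 93.43, so AQI = 93.
Site F 1061.17: bracket 852.54–1261.25 → index 101–150; slope 49/408.71, offset 208.63.
AQI = 101 + 49/408.71·208.63 ≈ 126.01 ⇒ 126.
Site B 1479.50: bracket 1261.26–1648.61 → index 151–200; slope 49/387.35, offset 218.24.
AQI = 151 + 49/387.35·218.24 ≈ 178.61 ⇒ 179.
Site L: 200.67 lies in 0.00–515.73, so I_lo=0, I_hi=50, C_lo=0.00, C_hi=515.73.
(50−0)/(515.73−0.00) × (200.67−0.00) + 0 = 50/515.73 × 200.67 + 0 ≈ 19.45 → 19.
Site E 237.47: bracket 0.00–515.73 → index 0–50; slope 50/515.73, offset 237.47.
AQI = 0 + 50/515.73·237.47 ≈ 23.02 ⇒ 23.
AQIs: Site H=93, Site F=126, Site B=179, Site L=19, Site E=23. Sum = 93 + 126 + 179 + 19 + 23 = 440.

440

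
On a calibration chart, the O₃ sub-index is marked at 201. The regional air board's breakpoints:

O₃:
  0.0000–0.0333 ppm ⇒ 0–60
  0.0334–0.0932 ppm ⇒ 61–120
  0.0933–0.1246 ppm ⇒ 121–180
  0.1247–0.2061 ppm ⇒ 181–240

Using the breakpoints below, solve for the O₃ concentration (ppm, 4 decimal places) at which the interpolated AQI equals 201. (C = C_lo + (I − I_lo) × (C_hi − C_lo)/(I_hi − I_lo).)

0.1523

AQI 201 lies in the 181–240 band, which corresponds to 0.1247–0.2061 ppm.
C = 0.1247 + (201−181)×(0.2061−0.1247)/(240−181) = 0.1247 + 20×0.0814/59 ≈ 0.152293 ppm → 0.1523 ppm to 4 dp.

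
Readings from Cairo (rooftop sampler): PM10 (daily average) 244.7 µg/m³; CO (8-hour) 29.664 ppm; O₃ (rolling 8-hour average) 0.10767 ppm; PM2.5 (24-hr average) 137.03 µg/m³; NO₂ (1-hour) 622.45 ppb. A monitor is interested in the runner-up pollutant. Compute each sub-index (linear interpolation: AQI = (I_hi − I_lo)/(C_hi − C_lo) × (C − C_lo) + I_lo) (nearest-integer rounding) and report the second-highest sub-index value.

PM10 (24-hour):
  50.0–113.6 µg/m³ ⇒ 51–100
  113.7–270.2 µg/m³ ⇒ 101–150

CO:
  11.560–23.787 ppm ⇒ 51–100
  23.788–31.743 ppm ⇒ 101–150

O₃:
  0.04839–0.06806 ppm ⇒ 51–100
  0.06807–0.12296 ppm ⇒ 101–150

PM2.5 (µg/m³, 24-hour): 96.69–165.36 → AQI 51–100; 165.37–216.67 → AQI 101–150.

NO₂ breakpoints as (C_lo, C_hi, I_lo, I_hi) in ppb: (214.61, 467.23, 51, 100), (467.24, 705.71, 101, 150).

137

PM10: 244.7 ∈ [113.7, 270.2] ↔ index [101, 150].
101 + (244.7−113.7)·(150−101)/(270.2−113.7) = 101 + 131.0·49/156.5 ≈ 142.02, so AQI = 142.
CO: 29.664 lies in 23.788–31.743, so I_lo=101, I_hi=150, C_lo=23.788, C_hi=31.743.
(150−101)/(31.743−23.788) × (29.664−23.788) + 101 = 49/7.955 × 5.876 + 101 ≈ 137.19 → 137.
O₃: 0.10767 lies in 0.06807–0.12296, so I_lo=101, I_hi=150, C_lo=0.06807, C_hi=0.12296.
(150−101)/(0.12296−0.06807) × (0.10767−0.06807) + 101 = 49/0.05489 × 0.03960 + 101 ≈ 136.35 → 136.
PM2.5 137.03: bracket 96.69–165.36 → index 51–100; slope 49/68.67, offset 40.34.
AQI = 51 + 49/68.67·40.34 ≈ 79.78 ⇒ 80.
NO₂: row 467.24–705.71 (AQI 101–150). (150−101)·(622.45−467.24)/(705.71−467.24) + 101 = 49·155.21/238.47 + 101 ≈ 132.89 → 133.
Sub-indices: PM10→142, CO→137, O₃→136, PM2.5→80, NO₂→133. Ranked high→low: 142, 137, 136, 133, 80. Second-highest sub-index = 137.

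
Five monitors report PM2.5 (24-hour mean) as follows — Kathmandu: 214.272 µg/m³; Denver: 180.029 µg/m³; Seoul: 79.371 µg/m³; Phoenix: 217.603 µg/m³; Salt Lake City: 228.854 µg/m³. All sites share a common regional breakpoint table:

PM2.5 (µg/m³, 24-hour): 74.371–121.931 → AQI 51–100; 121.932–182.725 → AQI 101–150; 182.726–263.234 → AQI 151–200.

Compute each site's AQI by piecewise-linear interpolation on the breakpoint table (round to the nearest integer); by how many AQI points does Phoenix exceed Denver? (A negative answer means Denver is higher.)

24

Kathmandu 214.272: bracket 182.726–263.234 → index 151–200; slope 49/80.508, offset 31.546.
AQI = 151 + 49/80.508·31.546 ≈ 170.20 ⇒ 170.
Denver: 180.029 lies in 121.932–182.725, so I_lo=101, I_hi=150, C_lo=121.932, C_hi=182.725.
(150−101)/(182.725−121.932) × (180.029−121.932) + 101 = 49/60.793 × 58.097 + 101 ≈ 147.83 → 148.
Seoul: row 74.371–121.931 (AQI 51–100). (100−51)·(79.371−74.371)/(121.931−74.371) + 51 = 49·5.000/47.560 + 51 ≈ 56.15 → 56.
Phoenix: 217.603 lies in 182.726–263.234, so I_lo=151, I_hi=200, C_lo=182.726, C_hi=263.234.
(200−151)/(263.234−182.726) × (217.603−182.726) + 151 = 49/80.508 × 34.877 + 151 ≈ 172.23 → 172.
Salt Lake City: 228.854 lies in 182.726–263.234, so I_lo=151, I_hi=200, C_lo=182.726, C_hi=263.234.
(200−151)/(263.234−182.726) × (228.854−182.726) + 151 = 49/80.508 × 46.128 + 151 ≈ 179.08 → 179.
AQIs: Kathmandu=170, Denver=148, Seoul=56, Phoenix=172, Salt Lake City=179. Phoenix (172) − Denver (148) = 24.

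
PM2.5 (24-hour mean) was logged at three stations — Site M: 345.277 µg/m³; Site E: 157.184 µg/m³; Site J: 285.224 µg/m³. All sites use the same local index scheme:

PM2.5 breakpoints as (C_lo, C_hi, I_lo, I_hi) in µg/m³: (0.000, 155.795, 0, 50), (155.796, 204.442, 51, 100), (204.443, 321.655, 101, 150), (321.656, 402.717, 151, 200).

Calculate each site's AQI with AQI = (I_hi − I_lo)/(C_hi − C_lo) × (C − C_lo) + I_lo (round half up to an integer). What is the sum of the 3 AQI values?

352

Site M: 345.277 lies in 321.656–402.717, so I_lo=151, I_hi=200, C_lo=321.656, C_hi=402.717.
(200−151)/(402.717−321.656) × (345.277−321.656) + 151 = 49/81.061 × 23.621 + 151 ≈ 165.28 → 165.
Site E: row 155.796–204.442 (AQI 51–100). (100−51)·(157.184−155.796)/(204.442−155.796) + 51 = 49·1.388/48.646 + 51 ≈ 52.40 → 52.
Site J: row 204.443–321.655 (AQI 101–150). (150−101)·(285.224−204.443)/(321.655−204.443) + 101 = 49·80.781/117.212 + 101 ≈ 134.77 → 135.
AQIs: Site M=165, Site E=52, Site J=135. Sum = 165 + 52 + 135 = 352.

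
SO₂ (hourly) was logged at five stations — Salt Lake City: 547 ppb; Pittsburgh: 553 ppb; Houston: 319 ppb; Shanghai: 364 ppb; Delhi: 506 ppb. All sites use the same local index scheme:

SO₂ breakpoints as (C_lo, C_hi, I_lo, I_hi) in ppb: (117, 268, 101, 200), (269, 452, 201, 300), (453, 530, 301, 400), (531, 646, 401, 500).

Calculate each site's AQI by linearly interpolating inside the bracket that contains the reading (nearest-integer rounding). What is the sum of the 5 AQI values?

1684

Salt Lake City: row 531–646 (AQI 401–500). (500−401)·(547−531)/(646−531) + 401 = 99·16/115 + 401 ≈ 414.77 → 415.
Pittsburgh: 553 lies in 531–646, so I_lo=401, I_hi=500, C_lo=531, C_hi=646.
(500−401)/(646−531) × (553−531) + 401 = 99/115 × 22 + 401 ≈ 419.94 → 420.
Houston: 319 lies in 269–452, so I_lo=201, I_hi=300, C_lo=269, C_hi=452.
(300−201)/(452−269) × (319−269) + 201 = 99/183 × 50 + 201 ≈ 228.05 → 228.
Shanghai: 364 lies in 269–452, so I_lo=201, I_hi=300, C_lo=269, C_hi=452.
(300−201)/(452−269) × (364−269) + 201 = 99/183 × 95 + 201 ≈ 252.39 → 252.
Delhi: 506 ∈ [453, 530] ↔ index [301, 400].
301 + (506−453)·(400−301)/(530−453) = 301 + 53·99/77 ≈ 369.14, so AQI = 369.
AQIs: Salt Lake City=415, Pittsburgh=420, Houston=228, Shanghai=252, Delhi=369. Sum = 415 + 420 + 228 + 252 + 369 = 1684.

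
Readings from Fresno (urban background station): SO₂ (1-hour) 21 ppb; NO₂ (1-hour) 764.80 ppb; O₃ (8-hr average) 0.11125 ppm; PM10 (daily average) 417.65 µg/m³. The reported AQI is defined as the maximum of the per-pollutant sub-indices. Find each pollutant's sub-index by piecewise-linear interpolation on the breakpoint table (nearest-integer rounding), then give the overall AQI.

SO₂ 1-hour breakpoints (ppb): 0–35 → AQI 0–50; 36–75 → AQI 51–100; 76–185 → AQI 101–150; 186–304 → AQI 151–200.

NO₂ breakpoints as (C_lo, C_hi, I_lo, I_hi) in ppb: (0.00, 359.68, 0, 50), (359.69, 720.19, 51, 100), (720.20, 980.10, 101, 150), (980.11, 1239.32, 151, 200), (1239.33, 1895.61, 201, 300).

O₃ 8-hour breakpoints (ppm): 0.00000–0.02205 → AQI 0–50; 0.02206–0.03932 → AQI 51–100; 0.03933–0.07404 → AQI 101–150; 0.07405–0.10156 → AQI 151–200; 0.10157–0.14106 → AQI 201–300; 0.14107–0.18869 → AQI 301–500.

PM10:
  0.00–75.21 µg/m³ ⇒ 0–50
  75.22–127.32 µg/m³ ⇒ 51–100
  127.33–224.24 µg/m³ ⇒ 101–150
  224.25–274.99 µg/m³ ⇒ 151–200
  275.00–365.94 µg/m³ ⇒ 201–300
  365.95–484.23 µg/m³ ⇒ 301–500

388

SO₂ 21: bracket 0–35 → index 0–50; slope 50/35, offset 21.
AQI = 0 + 50/35·21 ≈ 30.00 ⇒ 30.
NO₂ 764.80: bracket 720.20–980.10 → index 101–150; slope 49/259.90, offset 44.60.
AQI = 101 + 49/259.90·44.60 ≈ 109.41 ⇒ 109.
O₃ 0.11125: bracket 0.10157–0.14106 → index 201–300; slope 99/0.03949, offset 0.00968.
AQI = 201 + 99/0.03949·0.00968 ≈ 225.27 ⇒ 225.
PM10: row 365.95–484.23 (AQI 301–500). (500−301)·(417.65−365.95)/(484.23−365.95) + 301 = 199·51.70/118.28 + 301 ≈ 387.98 → 388.
Sub-indices: SO₂→30, NO₂→109, O₃→225, PM10→388. Overall AQI = max = 388; dominant pollutant is PM10.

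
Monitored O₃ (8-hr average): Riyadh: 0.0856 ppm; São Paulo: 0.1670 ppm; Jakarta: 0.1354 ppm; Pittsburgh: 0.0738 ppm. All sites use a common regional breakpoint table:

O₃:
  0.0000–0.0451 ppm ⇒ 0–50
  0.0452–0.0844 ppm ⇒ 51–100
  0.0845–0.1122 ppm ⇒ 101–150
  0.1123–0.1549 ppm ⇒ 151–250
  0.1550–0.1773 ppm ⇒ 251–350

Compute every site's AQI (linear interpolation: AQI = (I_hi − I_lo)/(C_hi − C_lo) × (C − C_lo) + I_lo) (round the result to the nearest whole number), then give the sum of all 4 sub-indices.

699

Riyadh: row 0.0845–0.1122 (AQI 101–150). (150−101)·(0.0856−0.0845)/(0.1122−0.0845) + 101 = 49·0.0011/0.0277 + 101 ≈ 102.95 → 103.
São Paulo: 0.1670 lies in 0.1550–0.1773, so I_lo=251, I_hi=350, C_lo=0.1550, C_hi=0.1773.
(350−251)/(0.1773−0.1550) × (0.1670−0.1550) + 251 = 99/0.0223 × 0.0120 + 251 ≈ 304.27 → 304.
Jakarta: 0.1354 ∈ [0.1123, 0.1549] ↔ index [151, 250].
151 + (0.1354−0.1123)·(250−151)/(0.1549−0.1123) = 151 + 0.0231·99/0.0426 ≈ 204.68, so AQI = 205.
Pittsburgh: 0.0738 lies in 0.0452–0.0844, so I_lo=51, I_hi=100, C_lo=0.0452, C_hi=0.0844.
(100−51)/(0.0844−0.0452) × (0.0738−0.0452) + 51 = 49/0.0392 × 0.0286 + 51 ≈ 86.75 → 87.
AQIs: Riyadh=103, São Paulo=304, Jakarta=205, Pittsburgh=87. Sum = 103 + 304 + 205 + 87 = 699.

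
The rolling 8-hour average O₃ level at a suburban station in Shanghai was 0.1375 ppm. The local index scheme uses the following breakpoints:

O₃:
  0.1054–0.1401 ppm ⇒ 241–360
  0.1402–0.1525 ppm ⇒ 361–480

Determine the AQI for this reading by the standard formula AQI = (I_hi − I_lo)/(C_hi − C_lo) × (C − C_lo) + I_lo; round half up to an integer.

O₃ 0.1375: bracket 0.1054–0.1401 → index 241–360; slope 119/0.0347, offset 0.0321.
AQI = 241 + 119/0.0347·0.0321 ≈ 351.08 ⇒ 351.

351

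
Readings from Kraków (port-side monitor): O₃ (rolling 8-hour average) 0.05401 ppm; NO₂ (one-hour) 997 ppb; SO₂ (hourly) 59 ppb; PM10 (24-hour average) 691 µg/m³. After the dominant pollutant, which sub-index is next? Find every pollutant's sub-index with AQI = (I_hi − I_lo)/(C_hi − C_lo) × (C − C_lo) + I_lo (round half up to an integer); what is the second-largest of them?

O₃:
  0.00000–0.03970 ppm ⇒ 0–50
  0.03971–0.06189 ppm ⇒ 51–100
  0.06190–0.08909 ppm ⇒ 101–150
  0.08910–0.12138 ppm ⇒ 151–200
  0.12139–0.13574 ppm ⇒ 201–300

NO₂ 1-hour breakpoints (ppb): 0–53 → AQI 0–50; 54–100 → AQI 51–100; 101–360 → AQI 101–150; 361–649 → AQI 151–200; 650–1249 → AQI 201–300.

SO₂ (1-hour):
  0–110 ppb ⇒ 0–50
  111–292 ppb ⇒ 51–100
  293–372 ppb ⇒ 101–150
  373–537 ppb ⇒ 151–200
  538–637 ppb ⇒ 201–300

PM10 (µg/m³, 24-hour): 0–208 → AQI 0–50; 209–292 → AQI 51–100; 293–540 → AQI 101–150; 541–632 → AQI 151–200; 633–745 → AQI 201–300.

252

O₃: 0.05401 lies in 0.03971–0.06189, so I_lo=51, I_hi=100, C_lo=0.03971, C_hi=0.06189.
(100−51)/(0.06189−0.03971) × (0.05401−0.03971) + 51 = 49/0.02218 × 0.01430 + 51 ≈ 82.59 → 83.
NO₂: 997 ∈ [650, 1249] ↔ index [201, 300].
201 + (997−650)·(300−201)/(1249−650) = 201 + 347·99/599 ≈ 258.35, so AQI = 258.
SO₂: 59 lies in 0–110, so I_lo=0, I_hi=50, C_lo=0, C_hi=110.
(50−0)/(110−0) × (59−0) + 0 = 50/110 × 59 + 0 ≈ 26.82 → 27.
PM10: row 633–745 (AQI 201–300). (300−201)·(691−633)/(745−633) + 201 = 99·58/112 + 201 ≈ 252.27 → 252.
Sub-indices: O₃→83, NO₂→258, SO₂→27, PM10→252. Ranked high→low: 258, 252, 83, 27. Second-highest sub-index = 252.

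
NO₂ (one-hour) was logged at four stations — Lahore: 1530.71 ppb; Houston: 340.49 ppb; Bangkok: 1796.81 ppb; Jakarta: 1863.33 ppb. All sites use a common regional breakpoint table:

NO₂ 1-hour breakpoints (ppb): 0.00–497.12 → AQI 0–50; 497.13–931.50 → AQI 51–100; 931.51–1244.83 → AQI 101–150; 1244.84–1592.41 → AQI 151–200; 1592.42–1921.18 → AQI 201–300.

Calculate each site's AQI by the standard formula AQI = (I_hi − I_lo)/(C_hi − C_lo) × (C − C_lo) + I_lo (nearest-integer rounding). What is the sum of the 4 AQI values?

Lahore: 1530.71 ∈ [1244.84, 1592.41] ↔ index [151, 200].
151 + (1530.71−1244.84)·(200−151)/(1592.41−1244.84) = 151 + 285.87·49/347.57 ≈ 191.30, so AQI = 191.
Houston: 340.49 ∈ [0.00, 497.12] ↔ index [0, 50].
0 + (340.49−0.00)·(50−0)/(497.12−0.00) = 0 + 340.49·50/497.12 ≈ 34.25, so AQI = 34.
Bangkok: 1796.81 lies in 1592.42–1921.18, so I_lo=201, I_hi=300, C_lo=1592.42, C_hi=1921.18.
(300−201)/(1921.18−1592.42) × (1796.81−1592.42) + 201 = 99/328.76 × 204.39 + 201 ≈ 262.55 → 263.
Jakarta: 1863.33 ∈ [1592.42, 1921.18] ↔ index [201, 300].
201 + (1863.33−1592.42)·(300−201)/(1921.18−1592.42) = 201 + 270.91·99/328.76 ≈ 282.58, so AQI = 283.
AQIs: Lahore=191, Houston=34, Bangkok=263, Jakarta=283. Sum = 191 + 34 + 263 + 283 = 771.

771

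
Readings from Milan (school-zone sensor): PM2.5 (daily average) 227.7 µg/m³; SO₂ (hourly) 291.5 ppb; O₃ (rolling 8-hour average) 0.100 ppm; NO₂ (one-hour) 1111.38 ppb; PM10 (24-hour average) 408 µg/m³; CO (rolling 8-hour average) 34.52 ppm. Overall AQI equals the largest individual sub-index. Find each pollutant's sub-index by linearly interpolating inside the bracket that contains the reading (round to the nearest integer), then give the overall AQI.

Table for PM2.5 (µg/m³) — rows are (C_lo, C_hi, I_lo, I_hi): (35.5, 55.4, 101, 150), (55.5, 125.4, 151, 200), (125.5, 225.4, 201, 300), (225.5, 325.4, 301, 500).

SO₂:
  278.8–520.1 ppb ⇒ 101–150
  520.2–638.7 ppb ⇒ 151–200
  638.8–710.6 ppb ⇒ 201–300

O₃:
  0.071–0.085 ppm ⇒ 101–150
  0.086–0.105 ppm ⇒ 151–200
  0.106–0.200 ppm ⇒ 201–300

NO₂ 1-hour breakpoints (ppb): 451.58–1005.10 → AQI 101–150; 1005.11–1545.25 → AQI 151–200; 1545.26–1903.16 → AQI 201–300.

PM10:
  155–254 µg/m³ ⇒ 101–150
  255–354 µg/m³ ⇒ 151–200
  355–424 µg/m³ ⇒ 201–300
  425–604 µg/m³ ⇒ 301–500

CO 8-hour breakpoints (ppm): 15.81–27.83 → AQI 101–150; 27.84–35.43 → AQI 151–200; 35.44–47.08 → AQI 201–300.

305

PM2.5: row 225.5–325.4 (AQI 301–500). (500−301)·(227.7−225.5)/(325.4−225.5) + 301 = 199·2.2/99.9 + 301 ≈ 305.38 → 305.
SO₂: row 278.8–520.1 (AQI 101–150). (150−101)·(291.5−278.8)/(520.1−278.8) + 101 = 49·12.7/241.3 + 101 ≈ 103.58 → 104.
O₃ 0.100: bracket 0.086–0.105 → index 151–200; slope 49/0.019, offset 0.014.
AQI = 151 + 49/0.019·0.014 ≈ 187.11 ⇒ 187.
NO₂: 1111.38 ∈ [1005.11, 1545.25] ↔ index [151, 200].
151 + (1111.38−1005.11)·(200−151)/(1545.25−1005.11) = 151 + 106.27·49/540.14 ≈ 160.64, so AQI = 161.
PM10 408: bracket 355–424 → index 201–300; slope 99/69, offset 53.
AQI = 201 + 99/69·53 ≈ 277.04 ⇒ 277.
CO 34.52: bracket 27.84–35.43 → index 151–200; slope 49/7.59, offset 6.68.
AQI = 151 + 49/7.59·6.68 ≈ 194.13 ⇒ 194.
Sub-indices: PM2.5→305, SO₂→104, O₃→187, NO₂→161, PM10→277, CO→194. Overall AQI = max = 305; dominant pollutant is PM2.5.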